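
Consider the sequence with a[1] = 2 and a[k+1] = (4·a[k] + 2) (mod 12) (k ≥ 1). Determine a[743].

10

Computing terms: a[1] = 2, a[2] = 10, a[3] = 6, a[4] = 2.
The sequence repeats with period 3.
(743 - 1) mod 3 = 1, so a[743] = a[2] = 10.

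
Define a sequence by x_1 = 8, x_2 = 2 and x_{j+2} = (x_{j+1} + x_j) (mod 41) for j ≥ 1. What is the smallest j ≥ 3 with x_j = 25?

33

x_1 = 8,  x_2 = 2,  x_3 = 10,  x_4 = 12,  x_5 = 22,  x_6 = 34,  x_7 = 15,  x_8 = 8,  x_9 = 23,  x_{10} = 31,  x_{11} = 13,  x_{12} = 3,  x_{13} = 16,  x_{14} = 19,  x_{15} = 35,  x_{16} = 13,  x_{17} = 7,  x_{18} = 20,  x_{19} = 27,  x_{20} = 6,  x_{21} = 33,  x_{22} = 39,  x_{23} = 31,  x_{24} = 29,  x_{25} = 19,  x_{26} = 7,  x_{27} = 26,  x_{28} = 33,  x_{29} = 18,  x_{30} = 10,  x_{31} = 28,  x_{32} = 38,  x_{33} = 25,  x_{34} = 22,  x_{35} = 6,  x_{36} = 28,  x_{37} = 34,  x_{38} = 21,  x_{39} = 14,  x_{40} = 35,  x_{41} = 8,  x_{42} = 2.
Since (x_{41}, x_{42}) = (x_1, x_2) = (8, 2) (two consecutive terms determine the rest), the sequence is periodic with period 40.
The value 25 first appears (with j ≥ 3) at x_{33}.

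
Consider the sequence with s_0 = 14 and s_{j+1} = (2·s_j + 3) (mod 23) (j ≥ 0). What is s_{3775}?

19

Listing terms: s_0 = 14; s_1 = 8; s_2 = 19; s_3 = 18; s_4 = 16; s_5 = 12; s_6 = 4; s_7 = 11; s_8 = 2; s_9 = 7; s_{10} = 17; s_{11} = 14.
The sequence repeats with period 11.
So s_{3775} = s_{0 + ((3775-0) mod 11)} = s_2 = 19.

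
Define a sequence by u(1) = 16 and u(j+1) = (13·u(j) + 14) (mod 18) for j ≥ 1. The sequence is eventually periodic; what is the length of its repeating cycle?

Listing terms: u(1) = 16; u(2) = 6; u(3) = 2; u(4) = 4; u(5) = 12; u(6) = 8; u(7) = 10; u(8) = 0; u(9) = 14; u(10) = 16.
The sequence repeats with period 9.

9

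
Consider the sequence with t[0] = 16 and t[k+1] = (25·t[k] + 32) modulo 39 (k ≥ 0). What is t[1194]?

t[0] = 16,  t[1] = 3,  t[2] = 29,  t[3] = 16.
Since t[3] = t[0] = 16, the sequence is periodic with period 3.
So t[1194] = t[0 + ((1194-0) mod 3)] = t[0] = 16.

16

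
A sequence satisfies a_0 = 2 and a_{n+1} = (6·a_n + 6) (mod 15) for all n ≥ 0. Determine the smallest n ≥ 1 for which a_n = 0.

3

Listing terms: a_0 = 2,  a_1 = 3,  a_2 = 9,  a_3 = 0,  a_4 = 6,  a_5 = 12,  a_6 = 3.
Since a_6 = a_1 = 3, the sequence is eventually periodic: after a pre-period of length 1 it cycles with period 5.
The value 0 first appears (with n ≥ 1) at a_3.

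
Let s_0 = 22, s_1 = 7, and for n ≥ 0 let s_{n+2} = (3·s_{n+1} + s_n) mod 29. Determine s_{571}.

18

Listing terms: s_0 = 22; s_1 = 7; s_2 = 14; s_3 = 20; s_4 = 16; s_5 = 10; s_6 = 17; s_7 = 3; s_8 = 26; s_9 = 23; s_{10} = 8; s_{11} = 18; s_{12} = 4; s_{13} = 1; s_{14} = 7; s_{15} = 22; s_{16} = 15; s_{17} = 9; s_{18} = 13; s_{19} = 19; s_{20} = 12; s_{21} = 26; s_{22} = 3; s_{23} = 6; s_{24} = 21; s_{25} = 11; s_{26} = 25; s_{27} = 28; s_{28} = 22; s_{29} = 7.
The sequence repeats with period 28.
So s_{571} = s_{0 + ((571-0) mod 28)} = s_{11} = 18.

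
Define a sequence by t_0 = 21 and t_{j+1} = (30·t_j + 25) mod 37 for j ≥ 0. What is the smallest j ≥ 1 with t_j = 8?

10

Computing terms: t_0 = 21,  t_1 = 26,  t_2 = 28,  t_3 = 14,  t_4 = 1,  t_5 = 18,  t_6 = 10,  t_7 = 29,  t_8 = 7,  t_9 = 13,  t_{10} = 8,  t_{11} = 6,  t_{12} = 20,  t_{13} = 33,  t_{14} = 16,  t_{15} = 24,  t_{16} = 5,  t_{17} = 27,  t_{18} = 21.
Since t_{18} = t_0 = 21, the sequence is periodic with period 18.
The value 8 first appears (with j ≥ 1) at t_{10}.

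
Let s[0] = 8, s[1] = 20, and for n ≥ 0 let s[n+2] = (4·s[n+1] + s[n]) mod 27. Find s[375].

6

Listing terms: s[0] = 8, s[1] = 20, s[2] = 7, s[3] = 21, s[4] = 10, s[5] = 7, s[6] = 11, s[7] = 24, s[8] = 26, s[9] = 20, s[10] = 25, s[11] = 12, s[12] = 19, s[13] = 7, s[14] = 20, s[15] = 6, s[16] = 17, s[17] = 20, s[18] = 16, s[19] = 3, s[20] = 1, s[21] = 7, s[22] = 2, s[23] = 15, s[24] = 8, s[25] = 20.
Since (s[24], s[25]) = (s[0], s[1]) = (8, 20) (two consecutive terms determine the rest), the sequence is periodic with period 24.
(375 - 0) mod 24 = 15, so s[375] = s[15] = 6.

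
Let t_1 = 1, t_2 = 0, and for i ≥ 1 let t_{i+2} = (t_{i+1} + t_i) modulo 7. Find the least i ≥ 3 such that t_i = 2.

Listing terms: t_1 = 1,  t_2 = 0,  t_3 = 1,  t_4 = 1,  t_5 = 2,  t_6 = 3,  t_7 = 5,  t_8 = 1,  t_9 = 6,  t_{10} = 0,  t_{11} = 6,  t_{12} = 6,  t_{13} = 5,  t_{14} = 4,  t_{15} = 2,  t_{16} = 6,  t_{17} = 1,  t_{18} = 0.
Since (t_{17}, t_{18}) = (t_1, t_2) = (1, 0) (two consecutive terms determine the rest), the sequence is periodic with period 16.
The value 2 first appears (with i ≥ 3) at t_5.

5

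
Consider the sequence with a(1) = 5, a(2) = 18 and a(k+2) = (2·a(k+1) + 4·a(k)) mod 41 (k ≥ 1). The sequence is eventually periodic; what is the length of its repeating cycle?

Listing terms: a(1) = 5, a(2) = 18, a(3) = 15, a(4) = 20, a(5) = 18, a(6) = 34, a(7) = 17, a(8) = 6, a(9) = 39, a(10) = 20, a(11) = 32, a(12) = 21, a(13) = 6, a(14) = 14, a(15) = 11, a(16) = 37, a(17) = 36, a(18) = 15, a(19) = 10, a(20) = 39, a(21) = 36, a(22) = 23, a(23) = 26, a(24) = 21, a(25) = 23, a(26) = 7, a(27) = 24, a(28) = 35, a(29) = 2, a(30) = 21, a(31) = 9, a(32) = 20, a(33) = 35, a(34) = 27, a(35) = 30, a(36) = 4, a(37) = 5, a(38) = 26, a(39) = 31, a(40) = 2, a(41) = 5, a(42) = 18.
The sequence repeats with period 40.

40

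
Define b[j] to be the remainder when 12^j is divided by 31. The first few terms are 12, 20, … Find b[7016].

Listing terms: b[1] = 12; b[2] = 20; b[3] = 23; b[4] = 28; b[5] = 26; b[6] = 2; b[7] = 24; b[8] = 9; b[9] = 15; b[10] = 25; b[11] = 21; b[12] = 4; b[13] = 17; b[14] = 18; b[15] = 30; b[16] = 19; b[17] = 11; b[18] = 8; b[19] = 3; b[20] = 5; b[21] = 29; b[22] = 7; b[23] = 22; b[24] = 16; b[25] = 6; b[26] = 10; b[27] = 27; b[28] = 14; b[29] = 13; b[30] = 1; b[31] = 12.
Since b[31] = b[1] = 12, the sequence is periodic with period 30.
So b[7016] = b[1 + ((7016-1) mod 30)] = b[26] = 10.

10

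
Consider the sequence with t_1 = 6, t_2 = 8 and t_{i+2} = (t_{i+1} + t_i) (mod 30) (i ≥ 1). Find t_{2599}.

t_1 = 6,  t_2 = 8,  t_3 = 14,  t_4 = 22,  t_5 = 6,  t_6 = 28,  t_7 = 4,  t_8 = 2,  t_9 = 6,  t_{10} = 8.
Since (t_9, t_{10}) = (t_1, t_2) = (6, 8) (two consecutive terms determine the rest), the sequence is periodic with period 8.
So t_{2599} = t_{1 + ((2599-1) mod 8)} = t_7 = 4.

4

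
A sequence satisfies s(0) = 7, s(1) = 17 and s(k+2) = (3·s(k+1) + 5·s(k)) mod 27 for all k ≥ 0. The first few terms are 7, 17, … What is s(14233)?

17

Listing terms: s(0) = 7, s(1) = 17, s(2) = 5, s(3) = 19, s(4) = 1, s(5) = 17, s(6) = 2, s(7) = 10, s(8) = 13, s(9) = 8, s(10) = 8, s(11) = 10, s(12) = 16, s(13) = 17, s(14) = 23, s(15) = 19, s(16) = 10, s(17) = 17, s(18) = 20, s(19) = 10, s(20) = 22, s(21) = 8, s(22) = 26, s(23) = 10, s(24) = 25, s(25) = 17, s(26) = 14, s(27) = 19, s(28) = 19, s(29) = 17, s(30) = 11, s(31) = 10, s(32) = 4, s(33) = 8, s(34) = 17, s(35) = 10, s(36) = 7, s(37) = 17.
Since (s(36), s(37)) = (s(0), s(1)) = (7, 17) (two consecutive terms determine the rest), the sequence is periodic with period 36.
(14233 - 0) mod 36 = 13, so s(14233) = s(13) = 17.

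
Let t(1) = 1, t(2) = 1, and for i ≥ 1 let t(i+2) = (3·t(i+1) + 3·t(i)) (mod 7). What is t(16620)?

2

Listing terms: t(1) = 1; t(2) = 1; t(3) = 6; t(4) = 0; t(5) = 4; t(6) = 5; t(7) = 6; t(8) = 5; t(9) = 5; t(10) = 2; t(11) = 0; t(12) = 6; t(13) = 4; t(14) = 2; t(15) = 4; t(16) = 4; t(17) = 3; t(18) = 0; t(19) = 2; t(20) = 6; t(21) = 3; t(22) = 6; t(23) = 6; t(24) = 1; t(25) = 0; t(26) = 3; t(27) = 2; t(28) = 1; t(29) = 2; t(30) = 2; t(31) = 5; t(32) = 0; t(33) = 1; t(34) = 3; t(35) = 5; t(36) = 3; t(37) = 3; t(38) = 4; t(39) = 0; t(40) = 5; t(41) = 1; t(42) = 4; t(43) = 1; t(44) = 1.
Since (t(43), t(44)) = (t(1), t(2)) = (1, 1) (two consecutive terms determine the rest), the sequence is periodic with period 42.
So t(16620) = t(1 + ((16620-1) mod 42)) = t(30) = 2.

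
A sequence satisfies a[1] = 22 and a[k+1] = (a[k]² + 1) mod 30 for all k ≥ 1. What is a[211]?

We have a[1] = 22,  a[2] = 5,  a[3] = 26,  a[4] = 17,  a[5] = 20,  a[6] = 11,  a[7] = 2,  a[8] = 5.
Since a[8] = a[2] = 5, the sequence is eventually periodic: after a pre-period of length 1 it cycles with period 6.
For k ≥ 2, a[k] depends only on (k - 2) mod 6. (211 - 2) mod 6 = 5, so a[211] = a[7] = 2.

2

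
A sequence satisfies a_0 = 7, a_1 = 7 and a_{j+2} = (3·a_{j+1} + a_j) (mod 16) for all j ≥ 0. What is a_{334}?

Computing terms: a_0 = 7; a_1 = 7; a_2 = 12; a_3 = 11; a_4 = 13; a_5 = 2; a_6 = 3; a_7 = 11; a_8 = 4; a_9 = 7; a_{10} = 9; a_{11} = 2; a_{12} = 15; a_{13} = 15; a_{14} = 12; a_{15} = 3; a_{16} = 5; a_{17} = 2; a_{18} = 11; a_{19} = 3; a_{20} = 4; a_{21} = 15; a_{22} = 1; a_{23} = 2; a_{24} = 7; a_{25} = 7.
Since (a_{24}, a_{25}) = (a_0, a_1) = (7, 7) (two consecutive terms determine the rest), the sequence is periodic with period 24.
So a_{334} = a_{0 + ((334-0) mod 24)} = a_{22} = 1.

1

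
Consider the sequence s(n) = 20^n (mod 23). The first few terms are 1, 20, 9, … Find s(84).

We have s(0) = 1, s(1) = 20, s(2) = 9, s(3) = 19, s(4) = 12, s(5) = 10, s(6) = 16, s(7) = 21, s(8) = 6, s(9) = 5, s(10) = 8, s(11) = 22, s(12) = 3, s(13) = 14, s(14) = 4, s(15) = 11, s(16) = 13, s(17) = 7, s(18) = 2, s(19) = 17, s(20) = 18, s(21) = 15, s(22) = 1.
The sequence repeats with period 22.
So s(84) = s(0 + ((84-0) mod 22)) = s(18) = 2.

2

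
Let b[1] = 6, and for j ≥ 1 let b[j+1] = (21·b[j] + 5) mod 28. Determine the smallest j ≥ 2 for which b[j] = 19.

We have b[1] = 6; b[2] = 19; b[3] = 12; b[4] = 5; b[5] = 26; b[6] = 19.
Since b[6] = b[2] = 19, the sequence is eventually periodic: after a pre-period of length 1 it cycles with period 4.
The value 19 first appears (with j ≥ 2) at b[2].

2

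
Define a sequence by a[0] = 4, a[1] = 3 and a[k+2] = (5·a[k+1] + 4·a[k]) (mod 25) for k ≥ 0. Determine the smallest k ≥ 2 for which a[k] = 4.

20

a[0] = 4,  a[1] = 3,  a[2] = 6,  a[3] = 17,  a[4] = 9,  a[5] = 13,  a[6] = 1,  a[7] = 7,  a[8] = 14,  a[9] = 23,  a[10] = 21,  a[11] = 22,  a[12] = 19,  a[13] = 8,  a[14] = 16,  a[15] = 12,  a[16] = 24,  a[17] = 18,  a[18] = 11,  a[19] = 2,  a[20] = 4,  a[21] = 3.
The sequence repeats with period 20.
The value 4 next appears (with k ≥ 2) at a[20].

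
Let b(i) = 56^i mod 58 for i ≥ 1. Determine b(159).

b(1) = 56,  b(2) = 4,  b(3) = 50,  b(4) = 16,  b(5) = 26,  b(6) = 6,  b(7) = 46,  b(8) = 24,  b(9) = 10,  b(10) = 38,  b(11) = 40,  b(12) = 36,  b(13) = 44,  b(14) = 28,  b(15) = 2,  b(16) = 54,  b(17) = 8,  b(18) = 42,  b(19) = 32,  b(20) = 52,  b(21) = 12,  b(22) = 34,  b(23) = 48,  b(24) = 20,  b(25) = 18,  b(26) = 22,  b(27) = 14,  b(28) = 30,  b(29) = 56.
The sequence repeats with period 28.
So b(159) = b(1 + ((159-1) mod 28)) = b(19) = 32.

32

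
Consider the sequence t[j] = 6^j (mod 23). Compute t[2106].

Listing terms: t[1] = 6; t[2] = 13; t[3] = 9; t[4] = 8; t[5] = 2; t[6] = 12; t[7] = 3; t[8] = 18; t[9] = 16; t[10] = 4; t[11] = 1; t[12] = 6.
The sequence repeats with period 11.
So t[2106] = t[1 + ((2106-1) mod 11)] = t[5] = 2.

2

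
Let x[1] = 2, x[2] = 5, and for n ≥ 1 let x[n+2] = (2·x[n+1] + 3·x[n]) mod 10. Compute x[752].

7

We have x[1] = 2, x[2] = 5, x[3] = 6, x[4] = 7, x[5] = 2, x[6] = 5.
The sequence repeats with period 4.
(752 - 1) mod 4 = 3, so x[752] = x[4] = 7.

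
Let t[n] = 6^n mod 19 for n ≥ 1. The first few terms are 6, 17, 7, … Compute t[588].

Computing terms: t[1] = 6,  t[2] = 17,  t[3] = 7,  t[4] = 4,  t[5] = 5,  t[6] = 11,  t[7] = 9,  t[8] = 16,  t[9] = 1,  t[10] = 6.
Since t[10] = t[1] = 6, the sequence is periodic with period 9.
So t[588] = t[1 + ((588-1) mod 9)] = t[3] = 7.

7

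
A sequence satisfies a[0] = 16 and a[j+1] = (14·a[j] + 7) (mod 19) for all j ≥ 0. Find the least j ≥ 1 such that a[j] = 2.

17

Computing terms: a[0] = 16,  a[1] = 3,  a[2] = 11,  a[3] = 9,  a[4] = 0,  a[5] = 7,  a[6] = 10,  a[7] = 14,  a[8] = 13,  a[9] = 18,  a[10] = 12,  a[11] = 4,  a[12] = 6,  a[13] = 15,  a[14] = 8,  a[15] = 5,  a[16] = 1,  a[17] = 2,  a[18] = 16.
Since a[18] = a[0] = 16, the sequence is periodic with period 18.
The value 2 first appears (with j ≥ 1) at a[17].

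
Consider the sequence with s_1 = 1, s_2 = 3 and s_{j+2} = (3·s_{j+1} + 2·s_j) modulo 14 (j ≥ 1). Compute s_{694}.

13

Listing terms: s_1 = 1, s_2 = 3, s_3 = 11, s_4 = 11, s_5 = 13, s_6 = 5, s_7 = 13, s_8 = 7, s_9 = 5, s_{10} = 1, s_{11} = 13, s_{12} = 13, s_{13} = 9, s_{14} = 11, s_{15} = 9, s_{16} = 7, s_{17} = 11, s_{18} = 5, s_{19} = 9, s_{20} = 9, s_{21} = 3, s_{22} = 13, s_{23} = 3, s_{24} = 7, s_{25} = 13, s_{26} = 11, s_{27} = 3, s_{28} = 3, s_{29} = 1, s_{30} = 9, s_{31} = 1, s_{32} = 7, s_{33} = 9, s_{34} = 13, s_{35} = 1, s_{36} = 1, s_{37} = 5, s_{38} = 3, s_{39} = 5, s_{40} = 7, s_{41} = 3, s_{42} = 9, s_{43} = 5, s_{44} = 5, s_{45} = 11, s_{46} = 1, s_{47} = 11, s_{48} = 7, s_{49} = 1, s_{50} = 3.
Since (s_{49}, s_{50}) = (s_1, s_2) = (1, 3) (two consecutive terms determine the rest), the sequence is periodic with period 48.
So s_{694} = s_{1 + ((694-1) mod 48)} = s_{22} = 13.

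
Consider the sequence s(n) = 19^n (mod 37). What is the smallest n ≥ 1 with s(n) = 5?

13

Listing terms: s(0) = 1; s(1) = 19; s(2) = 28; s(3) = 14; s(4) = 7; s(5) = 22; s(6) = 11; s(7) = 24; s(8) = 12; s(9) = 6; s(10) = 3; s(11) = 20; s(12) = 10; s(13) = 5; s(14) = 21; s(15) = 29; s(16) = 33; s(17) = 35; s(18) = 36; s(19) = 18; s(20) = 9; s(21) = 23; s(22) = 30; s(23) = 15; s(24) = 26; s(25) = 13; s(26) = 25; s(27) = 31; s(28) = 34; s(29) = 17; s(30) = 27; s(31) = 32; s(32) = 16; s(33) = 8; s(34) = 4; s(35) = 2; s(36) = 1.
Since s(36) = s(0) = 1, the sequence is periodic with period 36.
The value 5 first appears (with n ≥ 1) at s(13).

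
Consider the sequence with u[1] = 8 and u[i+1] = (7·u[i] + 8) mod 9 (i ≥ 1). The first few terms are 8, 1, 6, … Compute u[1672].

u[1] = 8,  u[2] = 1,  u[3] = 6,  u[4] = 5,  u[5] = 7,  u[6] = 3,  u[7] = 2,  u[8] = 4,  u[9] = 0,  u[10] = 8.
The sequence repeats with period 9.
So u[1672] = u[1 + ((1672-1) mod 9)] = u[7] = 2.

2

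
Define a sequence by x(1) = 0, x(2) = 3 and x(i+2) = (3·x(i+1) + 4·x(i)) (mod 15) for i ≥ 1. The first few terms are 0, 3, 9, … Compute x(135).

3

We have x(1) = 0, x(2) = 3, x(3) = 9, x(4) = 9, x(5) = 3, x(6) = 0, x(7) = 12, x(8) = 6, x(9) = 6, x(10) = 12, x(11) = 0, x(12) = 3.
Since (x(11), x(12)) = (x(1), x(2)) = (0, 3) (two consecutive terms determine the rest), the sequence is periodic with period 10.
So x(135) = x(1 + ((135-1) mod 10)) = x(5) = 3.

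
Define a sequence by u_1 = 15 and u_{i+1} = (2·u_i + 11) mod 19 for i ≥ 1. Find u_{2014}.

16

u_1 = 15; u_2 = 3; u_3 = 17; u_4 = 7; u_5 = 6; u_6 = 4; u_7 = 0; u_8 = 11; u_9 = 14; u_{10} = 1; u_{11} = 13; u_{12} = 18; u_{13} = 9; u_{14} = 10; u_{15} = 12; u_{16} = 16; u_{17} = 5; u_{18} = 2; u_{19} = 15.
The sequence repeats with period 18.
(2014 - 1) mod 18 = 15, so u_{2014} = u_{16} = 16.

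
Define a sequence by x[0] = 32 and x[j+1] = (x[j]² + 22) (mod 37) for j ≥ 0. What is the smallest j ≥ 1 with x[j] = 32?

3

We have x[0] = 32,  x[1] = 10,  x[2] = 11,  x[3] = 32.
Since x[3] = x[0] = 32, the sequence is periodic with period 3.
The value 32 next appears (with j ≥ 1) at x[3].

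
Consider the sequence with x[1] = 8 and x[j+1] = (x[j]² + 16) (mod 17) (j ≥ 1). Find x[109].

x[1] = 8; x[2] = 12; x[3] = 7; x[4] = 14; x[5] = 8.
The sequence repeats with period 4.
So x[109] = x[1 + ((109-1) mod 4)] = x[1] = 8.

8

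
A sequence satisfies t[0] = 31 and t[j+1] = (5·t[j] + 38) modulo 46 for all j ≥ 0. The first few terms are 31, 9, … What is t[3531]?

19

Computing terms: t[0] = 31; t[1] = 9; t[2] = 37; t[3] = 39; t[4] = 3; t[5] = 7; t[6] = 27; t[7] = 35; t[8] = 29; t[9] = 45; t[10] = 33; t[11] = 19; t[12] = 41; t[13] = 13; t[14] = 11; t[15] = 1; t[16] = 43; t[17] = 23; t[18] = 15; t[19] = 21; t[20] = 5; t[21] = 17; t[22] = 31.
The sequence repeats with period 22.
(3531 - 0) mod 22 = 11, so t[3531] = t[11] = 19.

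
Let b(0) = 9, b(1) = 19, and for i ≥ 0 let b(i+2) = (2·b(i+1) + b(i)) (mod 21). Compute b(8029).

Computing terms: b(0) = 9, b(1) = 19, b(2) = 5, b(3) = 8, b(4) = 0, b(5) = 8, b(6) = 16, b(7) = 19, b(8) = 12, b(9) = 1, b(10) = 14, b(11) = 8, b(12) = 9, b(13) = 5, b(14) = 19, b(15) = 1, b(16) = 0, b(17) = 1, b(18) = 2, b(19) = 5, b(20) = 12, b(21) = 8, b(22) = 7, b(23) = 1, b(24) = 9, b(25) = 19.
The sequence repeats with period 24.
(8029 - 0) mod 24 = 13, so b(8029) = b(13) = 5.

5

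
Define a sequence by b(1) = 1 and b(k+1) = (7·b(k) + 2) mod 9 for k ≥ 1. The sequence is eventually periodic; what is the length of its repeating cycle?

Computing terms: b(1) = 1,  b(2) = 0,  b(3) = 2,  b(4) = 7,  b(5) = 6,  b(6) = 8,  b(7) = 4,  b(8) = 3,  b(9) = 5,  b(10) = 1.
Since b(10) = b(1) = 1, the sequence is periodic with period 9.

9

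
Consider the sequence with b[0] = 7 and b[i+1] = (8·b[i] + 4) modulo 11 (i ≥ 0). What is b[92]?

Computing terms: b[0] = 7; b[1] = 5; b[2] = 0; b[3] = 4; b[4] = 3; b[5] = 6; b[6] = 8; b[7] = 2; b[8] = 9; b[9] = 10; b[10] = 7.
The sequence repeats with period 10.
(92 - 0) mod 10 = 2, so b[92] = b[2] = 0.

0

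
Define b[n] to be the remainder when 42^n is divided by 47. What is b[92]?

1

We have b[0] = 1; b[1] = 42; b[2] = 25; b[3] = 16; b[4] = 14; b[5] = 24; b[6] = 21; b[7] = 36; b[8] = 8; b[9] = 7; b[10] = 12; b[11] = 34; b[12] = 18; b[13] = 4; b[14] = 27; b[15] = 6; b[16] = 17; b[17] = 9; b[18] = 2; b[19] = 37; b[20] = 3; b[21] = 32; b[22] = 28; b[23] = 1.
The sequence repeats with period 23.
(92 - 0) mod 23 = 0, so b[92] = b[0] = 1.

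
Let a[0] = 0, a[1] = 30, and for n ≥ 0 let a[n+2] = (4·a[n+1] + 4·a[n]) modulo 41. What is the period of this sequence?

We have a[0] = 0; a[1] = 30; a[2] = 38; a[3] = 26; a[4] = 10; a[5] = 21; a[6] = 1; a[7] = 6; a[8] = 28; a[9] = 13; a[10] = 0; a[11] = 11; a[12] = 3; a[13] = 15; a[14] = 31; a[15] = 20; a[16] = 40; a[17] = 35; a[18] = 13; a[19] = 28; a[20] = 0; a[21] = 30.
The sequence repeats with period 20.

20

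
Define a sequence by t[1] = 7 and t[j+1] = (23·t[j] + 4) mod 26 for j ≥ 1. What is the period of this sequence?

t[1] = 7,  t[2] = 9,  t[3] = 3,  t[4] = 21,  t[5] = 19,  t[6] = 25,  t[7] = 7.
The sequence repeats with period 6.

6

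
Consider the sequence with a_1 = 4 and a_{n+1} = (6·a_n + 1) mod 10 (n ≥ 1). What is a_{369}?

Listing terms: a_1 = 4,  a_2 = 5,  a_3 = 1,  a_4 = 7,  a_5 = 3,  a_6 = 9,  a_7 = 5.
Since a_7 = a_2 = 5, the sequence is eventually periodic: after a pre-period of length 1 it cycles with period 5.
For n ≥ 2, a_n depends only on (n - 2) mod 5. (369 - 2) mod 5 = 2, so a_{369} = a_4 = 7.

7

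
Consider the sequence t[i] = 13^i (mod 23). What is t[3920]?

18

Computing terms: t[0] = 1,  t[1] = 13,  t[2] = 8,  t[3] = 12,  t[4] = 18,  t[5] = 4,  t[6] = 6,  t[7] = 9,  t[8] = 2,  t[9] = 3,  t[10] = 16,  t[11] = 1.
The sequence repeats with period 11.
So t[3920] = t[0 + ((3920-0) mod 11)] = t[4] = 18.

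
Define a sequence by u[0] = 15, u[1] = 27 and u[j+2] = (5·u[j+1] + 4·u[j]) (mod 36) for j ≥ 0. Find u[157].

Listing terms: u[0] = 15; u[1] = 27; u[2] = 15; u[3] = 3; u[4] = 3; u[5] = 27; u[6] = 3; u[7] = 15; u[8] = 15; u[9] = 27.
The sequence repeats with period 8.
(157 - 0) mod 8 = 5, so u[157] = u[5] = 27.

27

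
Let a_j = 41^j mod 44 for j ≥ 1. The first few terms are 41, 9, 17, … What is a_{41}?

Computing terms: a_1 = 41, a_2 = 9, a_3 = 17, a_4 = 37, a_5 = 21, a_6 = 25, a_7 = 13, a_8 = 5, a_9 = 29, a_{10} = 1, a_{11} = 41.
The sequence repeats with period 10.
(41 - 1) mod 10 = 0, so a_{41} = a_1 = 41.

41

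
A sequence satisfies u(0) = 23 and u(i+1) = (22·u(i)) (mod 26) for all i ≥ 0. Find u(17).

u(0) = 23,  u(1) = 12,  u(2) = 4,  u(3) = 10,  u(4) = 12.
Since u(4) = u(1) = 12, the sequence is eventually periodic: after a pre-period of length 1 it cycles with period 3.
For i ≥ 1, u(i) depends only on (i - 1) mod 3. (17 - 1) mod 3 = 1, so u(17) = u(2) = 4.

4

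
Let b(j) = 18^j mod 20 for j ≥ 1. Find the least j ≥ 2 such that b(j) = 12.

We have b(1) = 18,  b(2) = 4,  b(3) = 12,  b(4) = 16,  b(5) = 8,  b(6) = 4.
Since b(6) = b(2) = 4, the sequence is eventually periodic: after a pre-period of length 1 it cycles with period 4.
The value 12 first appears (with j ≥ 2) at b(3).

3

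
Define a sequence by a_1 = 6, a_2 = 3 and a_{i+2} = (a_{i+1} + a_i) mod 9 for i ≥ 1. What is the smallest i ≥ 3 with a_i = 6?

6

We have a_1 = 6, a_2 = 3, a_3 = 0, a_4 = 3, a_5 = 3, a_6 = 6, a_7 = 0, a_8 = 6, a_9 = 6, a_{10} = 3.
The sequence repeats with period 8.
The value 6 first appears (with i ≥ 3) at a_6.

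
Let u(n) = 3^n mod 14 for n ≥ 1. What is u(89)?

u(1) = 3, u(2) = 9, u(3) = 13, u(4) = 11, u(5) = 5, u(6) = 1, u(7) = 3.
The sequence repeats with period 6.
(89 - 1) mod 6 = 4, so u(89) = u(5) = 5.

5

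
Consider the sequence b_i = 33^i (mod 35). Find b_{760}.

Computing terms: b_1 = 33, b_2 = 4, b_3 = 27, b_4 = 16, b_5 = 3, b_6 = 29, b_7 = 12, b_8 = 11, b_9 = 13, b_{10} = 9, b_{11} = 17, b_{12} = 1, b_{13} = 33.
The sequence repeats with period 12.
So b_{760} = b_{1 + ((760-1) mod 12)} = b_4 = 16.

16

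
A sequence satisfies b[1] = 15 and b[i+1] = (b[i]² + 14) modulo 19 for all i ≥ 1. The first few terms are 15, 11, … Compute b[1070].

11

We have b[1] = 15,  b[2] = 11,  b[3] = 2,  b[4] = 18,  b[5] = 15.
The sequence repeats with period 4.
So b[1070] = b[1 + ((1070-1) mod 4)] = b[2] = 11.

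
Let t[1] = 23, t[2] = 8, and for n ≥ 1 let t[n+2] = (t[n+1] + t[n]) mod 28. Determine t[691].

3

Listing terms: t[1] = 23; t[2] = 8; t[3] = 3; t[4] = 11; t[5] = 14; t[6] = 25; t[7] = 11; t[8] = 8; t[9] = 19; t[10] = 27; t[11] = 18; t[12] = 17; t[13] = 7; t[14] = 24; t[15] = 3; t[16] = 27; t[17] = 2; t[18] = 1; t[19] = 3; t[20] = 4; t[21] = 7; t[22] = 11; t[23] = 18; t[24] = 1; t[25] = 19; t[26] = 20; t[27] = 11; t[28] = 3; t[29] = 14; t[30] = 17; t[31] = 3; t[32] = 20; t[33] = 23; t[34] = 15; t[35] = 10; t[36] = 25; t[37] = 7; t[38] = 4; t[39] = 11; t[40] = 15; t[41] = 26; t[42] = 13; t[43] = 11; t[44] = 24; t[45] = 7; t[46] = 3; t[47] = 10; t[48] = 13; t[49] = 23; t[50] = 8.
The sequence repeats with period 48.
(691 - 1) mod 48 = 18, so t[691] = t[19] = 3.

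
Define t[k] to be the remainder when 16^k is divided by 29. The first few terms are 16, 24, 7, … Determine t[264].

We have t[1] = 16, t[2] = 24, t[3] = 7, t[4] = 25, t[5] = 23, t[6] = 20, t[7] = 1, t[8] = 16.
Since t[8] = t[1] = 16, the sequence is periodic with period 7.
So t[264] = t[1 + ((264-1) mod 7)] = t[5] = 23.

23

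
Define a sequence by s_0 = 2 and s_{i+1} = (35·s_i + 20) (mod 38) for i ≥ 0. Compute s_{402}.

Listing terms: s_0 = 2,  s_1 = 14,  s_2 = 16,  s_3 = 10,  s_4 = 28,  s_5 = 12,  s_6 = 22,  s_7 = 30,  s_8 = 6,  s_9 = 2.
The sequence repeats with period 9.
So s_{402} = s_{0 + ((402-0) mod 9)} = s_6 = 22.

22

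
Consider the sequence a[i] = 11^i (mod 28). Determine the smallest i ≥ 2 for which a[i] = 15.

We have a[1] = 11, a[2] = 9, a[3] = 15, a[4] = 25, a[5] = 23, a[6] = 1, a[7] = 11.
Since a[7] = a[1] = 11, the sequence is periodic with period 6.
The value 15 first appears (with i ≥ 2) at a[3].

3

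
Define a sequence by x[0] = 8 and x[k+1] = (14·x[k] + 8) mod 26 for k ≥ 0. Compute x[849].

14

Computing terms: x[0] = 8,  x[1] = 16,  x[2] = 24,  x[3] = 6,  x[4] = 14,  x[5] = 22,  x[6] = 4,  x[7] = 12,  x[8] = 20,  x[9] = 2,  x[10] = 10,  x[11] = 18,  x[12] = 0,  x[13] = 8.
The sequence repeats with period 13.
(849 - 0) mod 13 = 4, so x[849] = x[4] = 14.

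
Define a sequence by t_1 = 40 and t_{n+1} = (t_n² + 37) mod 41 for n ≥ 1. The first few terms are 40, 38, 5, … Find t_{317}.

Computing terms: t_1 = 40,  t_2 = 38,  t_3 = 5,  t_4 = 21,  t_5 = 27,  t_6 = 28,  t_7 = 1,  t_8 = 38.
Since t_8 = t_2 = 38, the sequence is eventually periodic: after a pre-period of length 1 it cycles with period 6.
For n ≥ 2, t_n depends only on (n - 2) mod 6. (317 - 2) mod 6 = 3, so t_{317} = t_5 = 27.

27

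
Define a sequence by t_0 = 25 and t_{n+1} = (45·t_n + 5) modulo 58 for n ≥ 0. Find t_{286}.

We have t_0 = 25,  t_1 = 28,  t_2 = 47,  t_3 = 32,  t_4 = 53,  t_5 = 12,  t_6 = 23,  t_7 = 54,  t_8 = 57,  t_9 = 18,  t_{10} = 3,  t_{11} = 24,  t_{12} = 41,  t_{13} = 52,  t_{14} = 25.
The sequence repeats with period 14.
(286 - 0) mod 14 = 6, so t_{286} = t_6 = 23.

23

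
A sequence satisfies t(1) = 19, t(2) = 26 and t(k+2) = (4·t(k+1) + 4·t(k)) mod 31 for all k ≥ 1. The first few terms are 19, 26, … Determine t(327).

15

We have t(1) = 19, t(2) = 26, t(3) = 25, t(4) = 18, t(5) = 17, t(6) = 16, t(7) = 8, t(8) = 3, t(9) = 13, t(10) = 2, t(11) = 29, t(12) = 0, t(13) = 23, t(14) = 30, t(15) = 26, t(16) = 7, t(17) = 8, t(18) = 29, t(19) = 24, t(20) = 26, t(21) = 14, t(22) = 5, t(23) = 14, t(24) = 14, t(25) = 19, t(26) = 8, t(27) = 15, t(28) = 30, t(29) = 25, t(30) = 3, t(31) = 19, t(32) = 26.
Since (t(31), t(32)) = (t(1), t(2)) = (19, 26) (two consecutive terms determine the rest), the sequence is periodic with period 30.
(327 - 1) mod 30 = 26, so t(327) = t(27) = 15.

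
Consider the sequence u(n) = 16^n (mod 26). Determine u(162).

Computing terms: u(1) = 16, u(2) = 22, u(3) = 14, u(4) = 16.
The sequence repeats with period 3.
So u(162) = u(1 + ((162-1) mod 3)) = u(3) = 14.

14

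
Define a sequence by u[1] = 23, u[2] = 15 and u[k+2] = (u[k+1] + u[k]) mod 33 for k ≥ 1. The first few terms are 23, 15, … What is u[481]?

23

u[1] = 23,  u[2] = 15,  u[3] = 5,  u[4] = 20,  u[5] = 25,  u[6] = 12,  u[7] = 4,  u[8] = 16,  u[9] = 20,  u[10] = 3,  u[11] = 23,  u[12] = 26,  u[13] = 16,  u[14] = 9,  u[15] = 25,  u[16] = 1,  u[17] = 26,  u[18] = 27,  u[19] = 20,  u[20] = 14,  u[21] = 1,  u[22] = 15,  u[23] = 16,  u[24] = 31,  u[25] = 14,  u[26] = 12,  u[27] = 26,  u[28] = 5,  u[29] = 31,  u[30] = 3,  u[31] = 1,  u[32] = 4,  u[33] = 5,  u[34] = 9,  u[35] = 14,  u[36] = 23,  u[37] = 4,  u[38] = 27,  u[39] = 31,  u[40] = 25,  u[41] = 23,  u[42] = 15.
Since (u[41], u[42]) = (u[1], u[2]) = (23, 15) (two consecutive terms determine the rest), the sequence is periodic with period 40.
So u[481] = u[1 + ((481-1) mod 40)] = u[1] = 23.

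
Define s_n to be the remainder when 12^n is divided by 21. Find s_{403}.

12

We have s_0 = 1,  s_1 = 12,  s_2 = 18,  s_3 = 6,  s_4 = 9,  s_5 = 3,  s_6 = 15,  s_7 = 12.
Since s_7 = s_1 = 12, the sequence is eventually periodic: after a pre-period of length 1 it cycles with period 6.
For n ≥ 1, s_n depends only on (n - 1) mod 6. (403 - 1) mod 6 = 0, so s_{403} = s_1 = 12.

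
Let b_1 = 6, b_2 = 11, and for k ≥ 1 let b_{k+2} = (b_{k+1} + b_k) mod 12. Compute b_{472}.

Computing terms: b_1 = 6, b_2 = 11, b_3 = 5, b_4 = 4, b_5 = 9, b_6 = 1, b_7 = 10, b_8 = 11, b_9 = 9, b_{10} = 8, b_{11} = 5, b_{12} = 1, b_{13} = 6, b_{14} = 7, b_{15} = 1, b_{16} = 8, b_{17} = 9, b_{18} = 5, b_{19} = 2, b_{20} = 7, b_{21} = 9, b_{22} = 4, b_{23} = 1, b_{24} = 5, b_{25} = 6, b_{26} = 11.
The sequence repeats with period 24.
So b_{472} = b_{1 + ((472-1) mod 24)} = b_{16} = 8.

8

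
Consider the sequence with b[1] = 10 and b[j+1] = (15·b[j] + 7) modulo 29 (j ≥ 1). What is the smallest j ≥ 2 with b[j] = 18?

15

Computing terms: b[1] = 10, b[2] = 12, b[3] = 13, b[4] = 28, b[5] = 21, b[6] = 3, b[7] = 23, b[8] = 4, b[9] = 9, b[10] = 26, b[11] = 20, b[12] = 17, b[13] = 1, b[14] = 22, b[15] = 18, b[16] = 16, b[17] = 15, b[18] = 0, b[19] = 7, b[20] = 25, b[21] = 5, b[22] = 24, b[23] = 19, b[24] = 2, b[25] = 8, b[26] = 11, b[27] = 27, b[28] = 6, b[29] = 10.
Since b[29] = b[1] = 10, the sequence is periodic with period 28.
The value 18 first appears (with j ≥ 2) at b[15].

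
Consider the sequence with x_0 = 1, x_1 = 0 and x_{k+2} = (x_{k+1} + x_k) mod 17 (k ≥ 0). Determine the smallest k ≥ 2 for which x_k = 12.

x_0 = 1,  x_1 = 0,  x_2 = 1,  x_3 = 1,  x_4 = 2,  x_5 = 3,  x_6 = 5,  x_7 = 8,  x_8 = 13,  x_9 = 4,  x_{10} = 0,  x_{11} = 4,  x_{12} = 4,  x_{13} = 8,  x_{14} = 12,  x_{15} = 3,  x_{16} = 15,  x_{17} = 1,  x_{18} = 16,  x_{19} = 0,  x_{20} = 16,  x_{21} = 16,  x_{22} = 15,  x_{23} = 14,  x_{24} = 12,  x_{25} = 9,  x_{26} = 4,  x_{27} = 13,  x_{28} = 0,  x_{29} = 13,  x_{30} = 13,  x_{31} = 9,  x_{32} = 5,  x_{33} = 14,  x_{34} = 2,  x_{35} = 16,  x_{36} = 1,  x_{37} = 0.
The sequence repeats with period 36.
The value 12 first appears (with k ≥ 2) at x_{14}.

14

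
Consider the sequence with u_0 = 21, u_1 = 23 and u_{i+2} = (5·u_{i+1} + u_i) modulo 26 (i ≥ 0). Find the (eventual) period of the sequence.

12

We have u_0 = 21,  u_1 = 23,  u_2 = 6,  u_3 = 1,  u_4 = 11,  u_5 = 4,  u_6 = 5,  u_7 = 3,  u_8 = 20,  u_9 = 25,  u_{10} = 15,  u_{11} = 22,  u_{12} = 21,  u_{13} = 23.
Since (u_{12}, u_{13}) = (u_0, u_1) = (21, 23) (two consecutive terms determine the rest), the sequence is periodic with period 12.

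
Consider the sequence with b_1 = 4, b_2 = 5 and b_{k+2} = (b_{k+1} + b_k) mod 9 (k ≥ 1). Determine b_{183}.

We have b_1 = 4; b_2 = 5; b_3 = 0; b_4 = 5; b_5 = 5; b_6 = 1; b_7 = 6; b_8 = 7; b_9 = 4; b_{10} = 2; b_{11} = 6; b_{12} = 8; b_{13} = 5; b_{14} = 4; b_{15} = 0; b_{16} = 4; b_{17} = 4; b_{18} = 8; b_{19} = 3; b_{20} = 2; b_{21} = 5; b_{22} = 7; b_{23} = 3; b_{24} = 1; b_{25} = 4; b_{26} = 5.
The sequence repeats with period 24.
So b_{183} = b_{1 + ((183-1) mod 24)} = b_{15} = 0.

0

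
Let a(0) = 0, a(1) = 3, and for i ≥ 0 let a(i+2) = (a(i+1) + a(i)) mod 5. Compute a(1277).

1

Listing terms: a(0) = 0; a(1) = 3; a(2) = 3; a(3) = 1; a(4) = 4; a(5) = 0; a(6) = 4; a(7) = 4; a(8) = 3; a(9) = 2; a(10) = 0; a(11) = 2; a(12) = 2; a(13) = 4; a(14) = 1; a(15) = 0; a(16) = 1; a(17) = 1; a(18) = 2; a(19) = 3; a(20) = 0; a(21) = 3.
Since (a(20), a(21)) = (a(0), a(1)) = (0, 3) (two consecutive terms determine the rest), the sequence is periodic with period 20.
(1277 - 0) mod 20 = 17, so a(1277) = a(17) = 1.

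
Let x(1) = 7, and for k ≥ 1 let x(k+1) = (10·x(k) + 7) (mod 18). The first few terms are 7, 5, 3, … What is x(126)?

9

We have x(1) = 7; x(2) = 5; x(3) = 3; x(4) = 1; x(5) = 17; x(6) = 15; x(7) = 13; x(8) = 11; x(9) = 9; x(10) = 7.
The sequence repeats with period 9.
(126 - 1) mod 9 = 8, so x(126) = x(9) = 9.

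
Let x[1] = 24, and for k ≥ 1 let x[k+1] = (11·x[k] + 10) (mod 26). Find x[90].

Computing terms: x[1] = 24; x[2] = 14; x[3] = 8; x[4] = 20; x[5] = 22; x[6] = 18; x[7] = 0; x[8] = 10; x[9] = 16; x[10] = 4; x[11] = 2; x[12] = 6; x[13] = 24.
Since x[13] = x[1] = 24, the sequence is periodic with period 12.
(90 - 1) mod 12 = 5, so x[90] = x[6] = 18.

18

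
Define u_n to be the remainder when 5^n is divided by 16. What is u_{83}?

Listing terms: u_1 = 5; u_2 = 9; u_3 = 13; u_4 = 1; u_5 = 5.
Since u_5 = u_1 = 5, the sequence is periodic with period 4.
(83 - 1) mod 4 = 2, so u_{83} = u_3 = 13.

13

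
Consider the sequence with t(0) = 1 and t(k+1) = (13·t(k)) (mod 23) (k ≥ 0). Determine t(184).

2

t(0) = 1, t(1) = 13, t(2) = 8, t(3) = 12, t(4) = 18, t(5) = 4, t(6) = 6, t(7) = 9, t(8) = 2, t(9) = 3, t(10) = 16, t(11) = 1.
The sequence repeats with period 11.
(184 - 0) mod 11 = 8, so t(184) = t(8) = 2.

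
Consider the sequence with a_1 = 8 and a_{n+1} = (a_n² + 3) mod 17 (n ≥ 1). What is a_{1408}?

2

Listing terms: a_1 = 8,  a_2 = 16,  a_3 = 4,  a_4 = 2,  a_5 = 7,  a_6 = 1,  a_7 = 4.
Since a_7 = a_3 = 4, the sequence is eventually periodic: after a pre-period of length 2 it cycles with period 4.
For n ≥ 3, a_n depends only on (n - 3) mod 4. (1408 - 3) mod 4 = 1, so a_{1408} = a_4 = 2.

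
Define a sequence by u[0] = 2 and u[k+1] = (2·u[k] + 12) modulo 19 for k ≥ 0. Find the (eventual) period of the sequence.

u[0] = 2, u[1] = 16, u[2] = 6, u[3] = 5, u[4] = 3, u[5] = 18, u[6] = 10, u[7] = 13, u[8] = 0, u[9] = 12, u[10] = 17, u[11] = 8, u[12] = 9, u[13] = 11, u[14] = 15, u[15] = 4, u[16] = 1, u[17] = 14, u[18] = 2.
Since u[18] = u[0] = 2, the sequence is periodic with period 18.

18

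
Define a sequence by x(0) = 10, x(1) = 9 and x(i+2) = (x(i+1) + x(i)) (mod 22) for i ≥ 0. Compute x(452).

19

Computing terms: x(0) = 10; x(1) = 9; x(2) = 19; x(3) = 6; x(4) = 3; x(5) = 9; x(6) = 12; x(7) = 21; x(8) = 11; x(9) = 10; x(10) = 21; x(11) = 9; x(12) = 8; x(13) = 17; x(14) = 3; x(15) = 20; x(16) = 1; x(17) = 21; x(18) = 0; x(19) = 21; x(20) = 21; x(21) = 20; x(22) = 19; x(23) = 17; x(24) = 14; x(25) = 9; x(26) = 1; x(27) = 10; x(28) = 11; x(29) = 21; x(30) = 10; x(31) = 9.
The sequence repeats with period 30.
So x(452) = x(0 + ((452-0) mod 30)) = x(2) = 19.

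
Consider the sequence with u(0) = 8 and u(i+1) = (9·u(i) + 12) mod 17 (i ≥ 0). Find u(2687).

Computing terms: u(0) = 8,  u(1) = 16,  u(2) = 3,  u(3) = 5,  u(4) = 6,  u(5) = 15,  u(6) = 11,  u(7) = 9,  u(8) = 8.
The sequence repeats with period 8.
So u(2687) = u(0 + ((2687-0) mod 8)) = u(7) = 9.

9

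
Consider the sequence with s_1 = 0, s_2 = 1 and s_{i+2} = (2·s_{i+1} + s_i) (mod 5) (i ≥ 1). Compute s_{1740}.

1

s_1 = 0, s_2 = 1, s_3 = 2, s_4 = 0, s_5 = 2, s_6 = 4, s_7 = 0, s_8 = 4, s_9 = 3, s_{10} = 0, s_{11} = 3, s_{12} = 1, s_{13} = 0, s_{14} = 1.
Since (s_{13}, s_{14}) = (s_1, s_2) = (0, 1) (two consecutive terms determine the rest), the sequence is periodic with period 12.
(1740 - 1) mod 12 = 11, so s_{1740} = s_{12} = 1.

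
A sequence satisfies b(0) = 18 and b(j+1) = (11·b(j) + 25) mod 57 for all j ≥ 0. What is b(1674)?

b(0) = 18, b(1) = 52, b(2) = 27, b(3) = 37, b(4) = 33, b(5) = 46, b(6) = 18.
The sequence repeats with period 6.
So b(1674) = b(0 + ((1674-0) mod 6)) = b(0) = 18.

18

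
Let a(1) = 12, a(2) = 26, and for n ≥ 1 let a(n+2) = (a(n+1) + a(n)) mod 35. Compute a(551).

23

a(1) = 12, a(2) = 26, a(3) = 3, a(4) = 29, a(5) = 32, a(6) = 26, a(7) = 23, a(8) = 14, a(9) = 2, a(10) = 16, a(11) = 18, a(12) = 34, a(13) = 17, a(14) = 16, a(15) = 33, a(16) = 14, a(17) = 12, a(18) = 26.
Since (a(17), a(18)) = (a(1), a(2)) = (12, 26) (two consecutive terms determine the rest), the sequence is periodic with period 16.
(551 - 1) mod 16 = 6, so a(551) = a(7) = 23.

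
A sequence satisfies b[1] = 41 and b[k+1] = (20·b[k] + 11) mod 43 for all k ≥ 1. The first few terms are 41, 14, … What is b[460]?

b[1] = 41,  b[2] = 14,  b[3] = 33,  b[4] = 26,  b[5] = 15,  b[6] = 10,  b[7] = 39,  b[8] = 17,  b[9] = 7,  b[10] = 22,  b[11] = 21,  b[12] = 1,  b[13] = 31,  b[14] = 29,  b[15] = 32,  b[16] = 6,  b[17] = 2,  b[18] = 8,  b[19] = 42,  b[20] = 34,  b[21] = 3,  b[22] = 28,  b[23] = 12,  b[24] = 36,  b[25] = 0,  b[26] = 11,  b[27] = 16,  b[28] = 30,  b[29] = 9,  b[30] = 19,  b[31] = 4,  b[32] = 5,  b[33] = 25,  b[34] = 38,  b[35] = 40,  b[36] = 37,  b[37] = 20,  b[38] = 24,  b[39] = 18,  b[40] = 27,  b[41] = 35,  b[42] = 23,  b[43] = 41.
Since b[43] = b[1] = 41, the sequence is periodic with period 42.
(460 - 1) mod 42 = 39, so b[460] = b[40] = 27.

27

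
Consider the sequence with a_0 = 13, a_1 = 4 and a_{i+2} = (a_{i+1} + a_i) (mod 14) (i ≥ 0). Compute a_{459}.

7

a_0 = 13,  a_1 = 4,  a_2 = 3,  a_3 = 7,  a_4 = 10,  a_5 = 3,  a_6 = 13,  a_7 = 2,  a_8 = 1,  a_9 = 3,  a_{10} = 4,  a_{11} = 7,  a_{12} = 11,  a_{13} = 4,  a_{14} = 1,  a_{15} = 5,  a_{16} = 6,  a_{17} = 11,  a_{18} = 3,  a_{19} = 0,  a_{20} = 3,  a_{21} = 3,  a_{22} = 6,  a_{23} = 9,  a_{24} = 1,  a_{25} = 10,  a_{26} = 11,  a_{27} = 7,  a_{28} = 4,  a_{29} = 11,  a_{30} = 1,  a_{31} = 12,  a_{32} = 13,  a_{33} = 11,  a_{34} = 10,  a_{35} = 7,  a_{36} = 3,  a_{37} = 10,  a_{38} = 13,  a_{39} = 9,  a_{40} = 8,  a_{41} = 3,  a_{42} = 11,  a_{43} = 0,  a_{44} = 11,  a_{45} = 11,  a_{46} = 8,  a_{47} = 5,  a_{48} = 13,  a_{49} = 4.
The sequence repeats with period 48.
So a_{459} = a_{0 + ((459-0) mod 48)} = a_{27} = 7.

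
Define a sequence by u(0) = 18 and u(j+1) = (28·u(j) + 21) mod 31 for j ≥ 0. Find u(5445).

u(0) = 18, u(1) = 29, u(2) = 27, u(3) = 2, u(4) = 15, u(5) = 7, u(6) = 0, u(7) = 21, u(8) = 20, u(9) = 23, u(10) = 14, u(11) = 10, u(12) = 22, u(13) = 17, u(14) = 1, u(15) = 18.
The sequence repeats with period 15.
So u(5445) = u(0 + ((5445-0) mod 15)) = u(0) = 18.

18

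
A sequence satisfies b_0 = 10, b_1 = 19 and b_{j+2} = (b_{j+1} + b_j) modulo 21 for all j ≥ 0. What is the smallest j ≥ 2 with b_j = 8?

2

Computing terms: b_0 = 10; b_1 = 19; b_2 = 8; b_3 = 6; b_4 = 14; b_5 = 20; b_6 = 13; b_7 = 12; b_8 = 4; b_9 = 16; b_{10} = 20; b_{11} = 15; b_{12} = 14; b_{13} = 8; b_{14} = 1; b_{15} = 9; b_{16} = 10; b_{17} = 19.
The sequence repeats with period 16.
The value 8 first appears (with j ≥ 2) at b_2.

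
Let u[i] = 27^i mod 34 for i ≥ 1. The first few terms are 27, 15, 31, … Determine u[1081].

u[1] = 27, u[2] = 15, u[3] = 31, u[4] = 21, u[5] = 23, u[6] = 9, u[7] = 5, u[8] = 33, u[9] = 7, u[10] = 19, u[11] = 3, u[12] = 13, u[13] = 11, u[14] = 25, u[15] = 29, u[16] = 1, u[17] = 27.
The sequence repeats with period 16.
(1081 - 1) mod 16 = 8, so u[1081] = u[9] = 7.

7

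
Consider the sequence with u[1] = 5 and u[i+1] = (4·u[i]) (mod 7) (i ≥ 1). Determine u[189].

3

u[1] = 5; u[2] = 6; u[3] = 3; u[4] = 5.
Since u[4] = u[1] = 5, the sequence is periodic with period 3.
(189 - 1) mod 3 = 2, so u[189] = u[3] = 3.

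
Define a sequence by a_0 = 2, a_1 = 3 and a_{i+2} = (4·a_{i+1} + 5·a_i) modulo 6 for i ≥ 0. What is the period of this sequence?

a_0 = 2; a_1 = 3; a_2 = 4; a_3 = 1; a_4 = 0; a_5 = 5; a_6 = 2; a_7 = 3.
Since (a_6, a_7) = (a_0, a_1) = (2, 3) (two consecutive terms determine the rest), the sequence is periodic with period 6.

6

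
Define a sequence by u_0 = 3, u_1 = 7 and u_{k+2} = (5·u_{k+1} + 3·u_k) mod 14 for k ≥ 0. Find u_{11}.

2

u_0 = 3,  u_1 = 7,  u_2 = 2,  u_3 = 3,  u_4 = 7.
The sequence repeats with period 3.
(11 - 0) mod 3 = 2, so u_{11} = u_2 = 2.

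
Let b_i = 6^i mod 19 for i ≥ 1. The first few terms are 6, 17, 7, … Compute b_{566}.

b_1 = 6; b_2 = 17; b_3 = 7; b_4 = 4; b_5 = 5; b_6 = 11; b_7 = 9; b_8 = 16; b_9 = 1; b_{10} = 6.
The sequence repeats with period 9.
So b_{566} = b_{1 + ((566-1) mod 9)} = b_8 = 16.

16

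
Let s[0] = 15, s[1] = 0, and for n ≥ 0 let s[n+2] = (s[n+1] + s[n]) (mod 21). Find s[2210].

15

Listing terms: s[0] = 15; s[1] = 0; s[2] = 15; s[3] = 15; s[4] = 9; s[5] = 3; s[6] = 12; s[7] = 15; s[8] = 6; s[9] = 0; s[10] = 6; s[11] = 6; s[12] = 12; s[13] = 18; s[14] = 9; s[15] = 6; s[16] = 15; s[17] = 0.
Since (s[16], s[17]) = (s[0], s[1]) = (15, 0) (two consecutive terms determine the rest), the sequence is periodic with period 16.
So s[2210] = s[0 + ((2210-0) mod 16)] = s[2] = 15.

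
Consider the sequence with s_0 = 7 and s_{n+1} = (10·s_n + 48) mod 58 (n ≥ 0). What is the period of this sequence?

We have s_0 = 7,  s_1 = 2,  s_2 = 10,  s_3 = 32,  s_4 = 20,  s_5 = 16,  s_6 = 34,  s_7 = 40,  s_8 = 42,  s_9 = 4,  s_{10} = 30,  s_{11} = 0,  s_{12} = 48,  s_{13} = 6,  s_{14} = 50,  s_{15} = 26,  s_{16} = 18,  s_{17} = 54,  s_{18} = 8,  s_{19} = 12,  s_{20} = 52,  s_{21} = 46,  s_{22} = 44,  s_{23} = 24,  s_{24} = 56,  s_{25} = 28,  s_{26} = 38,  s_{27} = 22,  s_{28} = 36,  s_{29} = 2.
Since s_{29} = s_1 = 2, the sequence is eventually periodic: after a pre-period of length 1 it cycles with period 28.

28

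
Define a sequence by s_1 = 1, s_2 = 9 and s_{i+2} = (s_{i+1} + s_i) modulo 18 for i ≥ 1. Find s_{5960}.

17

Computing terms: s_1 = 1; s_2 = 9; s_3 = 10; s_4 = 1; s_5 = 11; s_6 = 12; s_7 = 5; s_8 = 17; s_9 = 4; s_{10} = 3; s_{11} = 7; s_{12} = 10; s_{13} = 17; s_{14} = 9; s_{15} = 8; s_{16} = 17; s_{17} = 7; s_{18} = 6; s_{19} = 13; s_{20} = 1; s_{21} = 14; s_{22} = 15; s_{23} = 11; s_{24} = 8; s_{25} = 1; s_{26} = 9.
Since (s_{25}, s_{26}) = (s_1, s_2) = (1, 9) (two consecutive terms determine the rest), the sequence is periodic with period 24.
(5960 - 1) mod 24 = 7, so s_{5960} = s_8 = 17.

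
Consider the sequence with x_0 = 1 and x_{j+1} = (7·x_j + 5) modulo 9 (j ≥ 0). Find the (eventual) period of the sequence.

9

Listing terms: x_0 = 1,  x_1 = 3,  x_2 = 8,  x_3 = 7,  x_4 = 0,  x_5 = 5,  x_6 = 4,  x_7 = 6,  x_8 = 2,  x_9 = 1.
Since x_9 = x_0 = 1, the sequence is periodic with period 9.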